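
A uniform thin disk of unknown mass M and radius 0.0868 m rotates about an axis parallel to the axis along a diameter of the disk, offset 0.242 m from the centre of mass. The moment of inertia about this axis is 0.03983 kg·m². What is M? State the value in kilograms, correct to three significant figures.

I = I_cm + Md² = (1/4)MR² + Md² = M·[0.25·(0.0868)² + (0.242)²] = M·0.060448.
So M = 0.03983 / 0.060448 = 0.65892 kg.

0.659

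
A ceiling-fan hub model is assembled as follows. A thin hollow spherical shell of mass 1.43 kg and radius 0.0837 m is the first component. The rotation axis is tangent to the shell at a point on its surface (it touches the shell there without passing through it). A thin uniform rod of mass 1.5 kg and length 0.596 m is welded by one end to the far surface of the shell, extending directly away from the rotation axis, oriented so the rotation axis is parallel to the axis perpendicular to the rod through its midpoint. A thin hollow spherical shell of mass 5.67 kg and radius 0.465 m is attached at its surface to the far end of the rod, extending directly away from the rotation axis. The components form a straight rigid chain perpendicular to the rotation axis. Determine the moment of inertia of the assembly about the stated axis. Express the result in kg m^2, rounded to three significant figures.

Spherical shell: I_cm = (2/3)MR² = (2/3)(1.43)(0.0837)² = 0.0066788 kg m^2; centre at d = 0.0837 m, so I = I_cm + Md² gives I = 0.0066788 + (1.43)(0.0837)² = 0.016697 kg m^2.
Thin rod: I_cm = (1/12)ML² = (1/12)(1.5)(0.596)² = 0.044402 kg m^2; centre at d = 0.0837 + 0.0837 + 0.298 = 0.4654 m, so I = I_cm + Md² gives I = 0.044402 + (1.5)(0.4654)² = 0.3693 kg m^2.
Spherical shell: I_cm = (2/3)MR² = (2/3)(5.67)(0.465)² = 0.81733 kg m^2; centre at d = 0.0837 + 0.0837 + 0.298 + 0.298 + 0.465 = 1.2284 m, so I = I_cm + Md² gives I = 0.81733 + (5.67)(1.2284)² = 9.3732 kg m^2.
Total I = 0.016697 + 0.3693 + 9.3732 = 9.7592 kg m^2.

9.76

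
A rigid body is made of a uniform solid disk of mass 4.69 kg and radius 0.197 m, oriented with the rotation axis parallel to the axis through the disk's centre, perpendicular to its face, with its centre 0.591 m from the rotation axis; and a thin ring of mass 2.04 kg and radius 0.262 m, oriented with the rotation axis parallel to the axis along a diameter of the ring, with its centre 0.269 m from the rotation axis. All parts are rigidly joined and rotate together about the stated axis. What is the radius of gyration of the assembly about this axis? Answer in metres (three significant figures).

0.538

Solid disk: I_cm = (1/2)MR² = (1/2)(4.69)(0.197)² = 0.091007 kg m²; centre at d = 0.591 m, so the parallel axis theorem gives I = 0.091007 + (4.69)(0.591)² = 1.7291 kg m².
Thin ring: I_cm = (1/2)MR² = (1/2)(2.04)(0.262)² = 0.070017 kg m²; centre at d = 0.269 m, so the parallel axis theorem gives I = 0.070017 + (2.04)(0.269)² = 0.21763 kg m².
Total I = 1.9468 kg m²; total mass M = 6.73 kg.
k = √(I/M) = √(1.9468/6.73) = 0.53784 m.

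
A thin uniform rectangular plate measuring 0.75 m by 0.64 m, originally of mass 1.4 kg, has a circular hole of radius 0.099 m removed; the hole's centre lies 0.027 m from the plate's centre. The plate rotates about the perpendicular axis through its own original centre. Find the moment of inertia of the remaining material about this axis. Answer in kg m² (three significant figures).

0.113

Unpierced body about its centre: I₀ = (1/12)M(a²+b²) = (1/12)(1.4)[(0.75)² + (0.64)²] = 0.11341 kg m².
The removed disk has mass m = M·πr²/(ab) = (1.4)·π(0.099)²/(0.75·0.64) = 0.089806 kg (same uniform areal density).
Its moment of inertia about the rotation axis (parallel-axis theorem): I_hole = (1/2)mr² + md² = (1/2)(0.089806)(0.099)² + (0.089806)(0.027)² = 0.00050556 kg m².
Treating the hole as negative mass, I = I₀ − I_hole = 0.11341 − 0.00050556 = 0.11291 kg m².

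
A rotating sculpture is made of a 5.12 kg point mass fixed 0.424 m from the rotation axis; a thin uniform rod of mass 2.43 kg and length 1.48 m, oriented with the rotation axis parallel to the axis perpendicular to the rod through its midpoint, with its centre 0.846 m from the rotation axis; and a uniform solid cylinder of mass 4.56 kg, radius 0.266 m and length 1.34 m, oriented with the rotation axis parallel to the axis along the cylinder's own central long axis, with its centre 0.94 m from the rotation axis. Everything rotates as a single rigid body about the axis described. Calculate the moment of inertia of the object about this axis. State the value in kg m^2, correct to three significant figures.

Point mass: I_cm = 0; centre at d = 0.424 m, so the parallel axis theorem gives I = 0 + (5.12)(0.424)² = 0.92045 kg m^2.
Thin rod: I_cm = (1/12)ML² = (1/12)(2.43)(1.48)² = 0.44356 kg m^2; centre at d = 0.846 m, so the parallel axis theorem gives I = 0.44356 + (2.43)(0.846)² = 2.1827 kg m^2.
Solid cylinder: I_cm = (1/2)MR² = (1/2)(4.56)(0.266)² = 0.16132 kg m^2; centre at d = 0.94 m, so the parallel axis theorem gives I = 0.16132 + (4.56)(0.94)² = 4.1905 kg m^2.
Total I = 0.92045 + 2.1827 + 4.1905 = 7.2937 kg m^2.

7.29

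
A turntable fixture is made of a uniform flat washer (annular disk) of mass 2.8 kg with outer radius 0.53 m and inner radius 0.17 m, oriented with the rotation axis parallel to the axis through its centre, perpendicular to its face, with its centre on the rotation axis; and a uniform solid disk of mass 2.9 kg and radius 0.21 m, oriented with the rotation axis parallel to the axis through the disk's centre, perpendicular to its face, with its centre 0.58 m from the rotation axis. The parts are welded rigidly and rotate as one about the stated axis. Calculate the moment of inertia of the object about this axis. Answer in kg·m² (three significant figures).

1.47

Annular disk: I_cm = (1/2)M(R²+r²) = (1/2)(2.8)[(0.53)² + (0.17)²] = 0.43372 kg·m²; axis through the centre, so I = 0.43372 kg·m².
Solid disk: I_cm = (1/2)MR² = (1/2)(2.9)(0.21)² = 0.063945 kg·m²; centre at d = 0.58 m, so the parallel axis theorem gives I = 0.063945 + (2.9)(0.58)² = 1.0395 kg·m².
Total I = 0.43372 + 1.0395 = 1.4732 kg·m².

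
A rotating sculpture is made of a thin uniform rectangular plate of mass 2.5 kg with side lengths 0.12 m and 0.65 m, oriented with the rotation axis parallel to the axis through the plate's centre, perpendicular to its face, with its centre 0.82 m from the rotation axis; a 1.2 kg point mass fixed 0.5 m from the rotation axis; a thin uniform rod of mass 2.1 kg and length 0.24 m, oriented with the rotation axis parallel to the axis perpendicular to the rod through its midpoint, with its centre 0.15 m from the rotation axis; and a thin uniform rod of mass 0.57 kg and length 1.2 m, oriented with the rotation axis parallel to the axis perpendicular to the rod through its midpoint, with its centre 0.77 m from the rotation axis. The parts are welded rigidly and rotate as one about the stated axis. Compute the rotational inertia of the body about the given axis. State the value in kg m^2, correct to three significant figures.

2.54

Rectangular plate: I_cm = (1/12)M(a²+b²) = (1/12)(2.5)[(0.12)² + (0.65)²] = 0.091021 kg m^2; centre at d = 0.82 m, so I = I_cm + Md² gives I = 0.091021 + (2.5)(0.82)² = 1.772 kg m^2.
Point mass: I_cm = 0; centre at d = 0.5 m, so I = I_cm + Md² gives I = 0 + (1.2)(0.5)² = 0.3 kg m^2.
Thin rod: I_cm = (1/12)ML² = (1/12)(2.1)(0.24)² = 0.01008 kg m^2; centre at d = 0.15 m, so I = I_cm + Md² gives I = 0.01008 + (2.1)(0.15)² = 0.05733 kg m^2.
Thin rod: I_cm = (1/12)ML² = (1/12)(0.57)(1.2)² = 0.0684 kg m^2; centre at d = 0.77 m, so I = I_cm + Md² gives I = 0.0684 + (0.57)(0.77)² = 0.40635 kg m^2.
Total I = 1.772 + 0.3 + 0.05733 + 0.40635 = 2.5357 kg m^2.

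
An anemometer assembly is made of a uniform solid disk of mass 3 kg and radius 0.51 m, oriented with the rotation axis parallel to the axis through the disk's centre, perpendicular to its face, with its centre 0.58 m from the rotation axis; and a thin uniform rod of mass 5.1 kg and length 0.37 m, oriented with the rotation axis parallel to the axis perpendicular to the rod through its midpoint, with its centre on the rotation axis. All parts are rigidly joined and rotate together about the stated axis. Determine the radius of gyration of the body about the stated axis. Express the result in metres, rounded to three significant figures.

Solid disk: I_cm = (1/2)MR² = (1/2)(3)(0.51)² = 0.39015 kg m²; centre at d = 0.58 m, so the parallel axis theorem gives I = 0.39015 + (3)(0.58)² = 1.3993 kg m².
Thin rod: I_cm = (1/12)ML² = (1/12)(5.1)(0.37)² = 0.058182 kg m²; axis through the centre, so I = 0.058182 kg m².
Total I = 1.4575 kg m²; total mass M = 8.1 kg.
k = √(I/M) = √(1.4575/8.1) = 0.4242 m.

0.424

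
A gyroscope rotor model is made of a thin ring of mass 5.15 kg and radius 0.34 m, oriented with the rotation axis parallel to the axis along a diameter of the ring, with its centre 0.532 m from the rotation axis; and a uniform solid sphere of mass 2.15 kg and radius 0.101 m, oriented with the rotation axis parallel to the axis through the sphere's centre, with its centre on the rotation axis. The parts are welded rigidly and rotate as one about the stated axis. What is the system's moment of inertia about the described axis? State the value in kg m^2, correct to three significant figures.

1.76

Thin ring: I_cm = (1/2)MR² = (1/2)(5.15)(0.34)² = 0.29767 kg m^2; centre at d = 0.532 m, so the parallel axis theorem gives I = 0.29767 + (5.15)(0.532)² = 1.7552 kg m^2.
Solid sphere: I_cm = (2/5)MR² = (2/5)(2.15)(0.101)² = 0.0087729 kg m^2; axis through the centre, so I = 0.0087729 kg m^2.
Total I = 1.7552 + 0.0087729 = 1.764 kg m^2.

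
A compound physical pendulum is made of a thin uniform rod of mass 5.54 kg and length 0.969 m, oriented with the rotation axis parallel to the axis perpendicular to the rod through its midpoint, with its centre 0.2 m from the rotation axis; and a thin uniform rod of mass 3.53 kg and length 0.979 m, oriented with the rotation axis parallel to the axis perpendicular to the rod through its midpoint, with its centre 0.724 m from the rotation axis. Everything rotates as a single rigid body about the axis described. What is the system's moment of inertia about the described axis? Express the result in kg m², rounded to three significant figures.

Thin rod: I_cm = (1/12)ML² = (1/12)(5.54)(0.969)² = 0.43349 kg m²; centre at d = 0.2 m, so the parallel axis theorem gives I = 0.43349 + (5.54)(0.2)² = 0.65509 kg m².
Thin rod: I_cm = (1/12)ML² = (1/12)(3.53)(0.979)² = 0.28194 kg m²; centre at d = 0.724 m, so the parallel axis theorem gives I = 0.28194 + (3.53)(0.724)² = 2.1323 kg m².
Total I = 0.65509 + 2.1323 = 2.7874 kg m².

2.79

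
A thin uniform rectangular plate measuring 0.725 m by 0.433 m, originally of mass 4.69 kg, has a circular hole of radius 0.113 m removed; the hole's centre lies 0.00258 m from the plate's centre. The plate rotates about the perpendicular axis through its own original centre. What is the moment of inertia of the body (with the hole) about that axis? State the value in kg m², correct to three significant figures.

0.275

Unpierced body about its centre: I₀ = (1/12)M(a²+b²) = (1/12)(4.69)[(0.725)² + (0.433)²] = 0.27871 kg m².
The removed disk has mass m = M·πr²/(ab) = (4.69)·π(0.113)²/(0.725·0.433) = 0.59931 kg (same uniform areal density).
Its moment of inertia about the rotation axis (parallel-axis theorem): I_hole = (1/2)mr² + md² = (1/2)(0.59931)(0.113)² + (0.59931)(0.00258)² = 0.0038303 kg m².
Treating the hole as negative mass, I = I₀ − I_hole = 0.27871 − 0.0038303 = 0.27488 kg m².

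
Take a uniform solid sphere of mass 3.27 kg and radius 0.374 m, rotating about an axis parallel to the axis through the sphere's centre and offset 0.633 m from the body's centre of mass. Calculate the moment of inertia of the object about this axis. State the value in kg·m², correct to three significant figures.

I_cm = (2/5)MR² = (2/5)(3.27)(0.374)² = 0.18296 kg·m²; centre at d = 0.633 m, so the parallel axis theorem gives I = 0.18296 + (3.27)(0.633)² = 1.4932 kg·m².

1.49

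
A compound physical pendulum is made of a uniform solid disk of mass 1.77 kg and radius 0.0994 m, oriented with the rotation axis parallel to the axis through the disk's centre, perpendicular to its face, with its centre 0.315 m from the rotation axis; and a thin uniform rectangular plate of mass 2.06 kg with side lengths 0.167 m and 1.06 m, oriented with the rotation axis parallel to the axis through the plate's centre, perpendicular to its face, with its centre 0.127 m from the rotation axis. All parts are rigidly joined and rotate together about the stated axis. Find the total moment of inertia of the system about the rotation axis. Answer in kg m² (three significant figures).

Solid disk: I_cm = (1/2)MR² = (1/2)(1.77)(0.0994)² = 0.0087441 kg m²; centre at d = 0.315 m, so I = I_cm + Md² gives I = 0.0087441 + (1.77)(0.315)² = 0.18437 kg m².
Rectangular plate: I_cm = (1/12)M(a²+b²) = (1/12)(2.06)[(0.167)² + (1.06)²] = 0.19767 kg m²; centre at d = 0.127 m, so I = I_cm + Md² gives I = 0.19767 + (2.06)(0.127)² = 0.2309 kg m².
Total I = 0.18437 + 0.2309 = 0.41527 kg m².

0.415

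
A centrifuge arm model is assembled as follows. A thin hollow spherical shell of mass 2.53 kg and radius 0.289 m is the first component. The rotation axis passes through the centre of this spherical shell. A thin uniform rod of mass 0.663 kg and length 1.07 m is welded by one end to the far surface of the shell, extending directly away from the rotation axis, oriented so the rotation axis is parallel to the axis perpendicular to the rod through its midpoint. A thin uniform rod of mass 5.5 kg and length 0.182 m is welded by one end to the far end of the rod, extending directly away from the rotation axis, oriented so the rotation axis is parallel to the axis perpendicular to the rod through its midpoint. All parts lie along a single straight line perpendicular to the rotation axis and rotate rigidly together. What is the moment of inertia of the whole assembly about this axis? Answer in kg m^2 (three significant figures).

Spherical shell: I_cm = (2/3)MR² = (2/3)(2.53)(0.289)² = 0.14087 kg m^2; axis through the centre, so I = 0.14087 kg m^2.
Thin rod: I_cm = (1/12)ML² = (1/12)(0.663)(1.07)² = 0.063256 kg m^2; centre at d = 0.289 + 0.535 = 0.824 m, so the parallel axis theorem gives I = 0.063256 + (0.663)(0.824)² = 0.51342 kg m^2.
Thin rod: I_cm = (1/12)ML² = (1/12)(5.5)(0.182)² = 0.015182 kg m^2; centre at d = 0.289 + 0.535 + 0.535 + 0.091 = 1.45 m, so the parallel axis theorem gives I = 0.015182 + (5.5)(1.45)² = 11.579 kg m^2.
Total I = 0.14087 + 0.51342 + 11.579 = 12.233 kg m^2.

12.2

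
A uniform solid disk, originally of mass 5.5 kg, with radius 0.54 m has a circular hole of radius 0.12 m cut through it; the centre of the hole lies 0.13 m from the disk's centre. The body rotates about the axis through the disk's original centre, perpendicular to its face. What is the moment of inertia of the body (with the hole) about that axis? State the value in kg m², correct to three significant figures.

Unpierced body about its centre: I₀ = (1/2)MR² = (1/2)(5.5)(0.54)² = 0.8019 kg m².
The removed disk has mass m = M·(r/R)² = (5.5)(0.12/0.54)² = 0.2716 kg (same uniform areal density).
Its moment of inertia about the rotation axis (parallel-axis theorem): I_hole = (1/2)mr² + md² = (1/2)(0.2716)(0.12)² + (0.2716)(0.13)² = 0.0065457 kg m².
Treating the hole as negative mass, I = I₀ − I_hole = 0.8019 − 0.0065457 = 0.79535 kg m².

0.795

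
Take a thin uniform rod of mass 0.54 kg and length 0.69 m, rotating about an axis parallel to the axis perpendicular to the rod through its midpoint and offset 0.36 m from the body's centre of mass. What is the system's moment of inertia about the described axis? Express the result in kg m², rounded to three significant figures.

I_cm = (1/12)ML² = (1/12)(0.54)(0.69)² = 0.021424 kg m²; centre at d = 0.36 m, so the parallel axis theorem gives I = 0.021424 + (0.54)(0.36)² = 0.091409 kg m².

0.0914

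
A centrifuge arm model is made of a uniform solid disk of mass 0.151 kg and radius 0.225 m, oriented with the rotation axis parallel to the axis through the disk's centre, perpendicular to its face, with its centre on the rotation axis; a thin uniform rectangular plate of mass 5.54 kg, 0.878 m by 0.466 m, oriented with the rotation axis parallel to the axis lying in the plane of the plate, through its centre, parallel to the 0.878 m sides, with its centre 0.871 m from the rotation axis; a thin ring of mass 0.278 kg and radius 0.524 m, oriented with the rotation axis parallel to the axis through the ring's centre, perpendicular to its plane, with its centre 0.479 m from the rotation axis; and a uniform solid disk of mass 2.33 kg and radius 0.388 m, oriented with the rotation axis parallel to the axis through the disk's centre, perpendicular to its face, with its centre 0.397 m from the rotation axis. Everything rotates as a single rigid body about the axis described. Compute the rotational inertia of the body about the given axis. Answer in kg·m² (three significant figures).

Solid disk: I_cm = (1/2)MR² = (1/2)(0.151)(0.225)² = 0.0038222 kg·m²; axis through the centre, so I = 0.0038222 kg·m².
Rectangular plate: I_cm = (1/12)Mb² = (1/12)(5.54)(0.466)² = 0.10025 kg·m²; centre at d = 0.871 m, so I = I_cm + Md² gives I = 0.10025 + (5.54)(0.871)² = 4.3031 kg·m².
Thin ring: I_cm = MR² = (0.278)(0.524)² = 0.076332 kg·m²; centre at d = 0.479 m, so I = I_cm + Md² gives I = 0.076332 + (0.278)(0.479)² = 0.14012 kg·m².
Solid disk: I_cm = (1/2)MR² = (1/2)(2.33)(0.388)² = 0.17538 kg·m²; centre at d = 0.397 m, so I = I_cm + Md² gives I = 0.17538 + (2.33)(0.397)² = 0.54261 kg·m².
Total I = 0.0038222 + 4.3031 + 0.14012 + 0.54261 = 4.9897 kg·m².

4.99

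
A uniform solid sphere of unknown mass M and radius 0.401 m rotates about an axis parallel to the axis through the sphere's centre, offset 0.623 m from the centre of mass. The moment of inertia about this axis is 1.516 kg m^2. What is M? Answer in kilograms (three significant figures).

I = I_cm + Md² = (2/5)MR² + Md² = M·[0.4·(0.401)² + (0.623)²] = M·0.45245.
So M = 1.516 / 0.45245 = 3.3507 kg.

3.35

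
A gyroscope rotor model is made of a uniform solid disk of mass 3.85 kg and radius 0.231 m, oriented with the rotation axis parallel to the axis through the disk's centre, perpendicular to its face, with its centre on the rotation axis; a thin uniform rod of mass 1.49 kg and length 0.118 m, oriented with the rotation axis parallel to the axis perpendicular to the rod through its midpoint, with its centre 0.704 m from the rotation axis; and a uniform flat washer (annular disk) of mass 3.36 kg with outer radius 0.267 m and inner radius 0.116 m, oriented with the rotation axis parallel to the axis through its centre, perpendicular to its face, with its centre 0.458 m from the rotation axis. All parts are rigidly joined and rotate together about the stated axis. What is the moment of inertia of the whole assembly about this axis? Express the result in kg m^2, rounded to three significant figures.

1.69

Solid disk: I_cm = (1/2)MR² = (1/2)(3.85)(0.231)² = 0.10272 kg m^2; axis through the centre, so I = 0.10272 kg m^2.
Thin rod: I_cm = (1/12)ML² = (1/12)(1.49)(0.118)² = 0.0017289 kg m^2; centre at d = 0.704 m, so I = I_cm + Md² gives I = 0.0017289 + (1.49)(0.704)² = 0.7402 kg m^2.
Annular disk: I_cm = (1/2)M(R²+r²) = (1/2)(3.36)[(0.267)² + (0.116)²] = 0.14237 kg m^2; centre at d = 0.458 m, so I = I_cm + Md² gives I = 0.14237 + (3.36)(0.458)² = 0.84718 kg m^2.
Total I = 0.10272 + 0.7402 + 0.84718 = 1.6901 kg m^2.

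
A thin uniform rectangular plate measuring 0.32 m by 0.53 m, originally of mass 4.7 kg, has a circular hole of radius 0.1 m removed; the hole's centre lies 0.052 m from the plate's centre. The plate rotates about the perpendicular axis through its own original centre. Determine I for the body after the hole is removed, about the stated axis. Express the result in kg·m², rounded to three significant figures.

Unpierced body about its centre: I₀ = (1/12)M(a²+b²) = (1/12)(4.7)[(0.32)² + (0.53)²] = 0.15013 kg·m².
The removed disk has mass m = M·πr²/(ab) = (4.7)·π(0.1)²/(0.32·0.53) = 0.87061 kg (same uniform areal density).
Its moment of inertia about the rotation axis (parallel-axis theorem): I_hole = (1/2)mr² + md² = (1/2)(0.87061)(0.1)² + (0.87061)(0.052)² = 0.0067072 kg·m².
Treating the hole as negative mass, I = I₀ − I_hole = 0.15013 − 0.0067072 = 0.14342 kg·m².

0.143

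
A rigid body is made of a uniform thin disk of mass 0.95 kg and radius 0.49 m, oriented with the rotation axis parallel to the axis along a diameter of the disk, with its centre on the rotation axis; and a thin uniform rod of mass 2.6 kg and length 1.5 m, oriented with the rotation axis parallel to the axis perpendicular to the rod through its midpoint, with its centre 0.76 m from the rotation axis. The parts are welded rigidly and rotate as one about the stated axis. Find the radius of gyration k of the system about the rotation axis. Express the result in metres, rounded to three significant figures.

0.759

Thin disk: I_cm = (1/4)MR² = (1/4)(0.95)(0.49)² = 0.057024 kg m^2; axis through the centre, so I = 0.057024 kg m^2.
Thin rod: I_cm = (1/12)ML² = (1/12)(2.6)(1.5)² = 0.4875 kg m^2; centre at d = 0.76 m, so the parallel axis theorem gives I = 0.4875 + (2.6)(0.76)² = 1.9893 kg m^2.
Total I = 2.0463 kg m^2; total mass M = 3.55 kg.
k = √(I/M) = √(2.0463/3.55) = 0.75922 m.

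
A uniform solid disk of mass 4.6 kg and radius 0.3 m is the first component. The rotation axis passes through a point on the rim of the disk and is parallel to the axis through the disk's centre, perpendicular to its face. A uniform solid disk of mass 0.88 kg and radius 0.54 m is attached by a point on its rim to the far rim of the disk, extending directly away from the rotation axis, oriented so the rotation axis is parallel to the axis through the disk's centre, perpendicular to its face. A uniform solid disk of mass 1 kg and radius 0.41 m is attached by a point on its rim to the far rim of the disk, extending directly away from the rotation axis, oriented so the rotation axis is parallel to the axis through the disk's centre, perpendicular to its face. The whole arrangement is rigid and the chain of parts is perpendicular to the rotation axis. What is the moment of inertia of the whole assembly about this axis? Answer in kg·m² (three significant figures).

6.35

Solid disk: I_cm = (1/2)MR² = (1/2)(4.6)(0.3)² = 0.207 kg·m²; centre at d = 0.3 m, so I = I_cm + Md² gives I = 0.207 + (4.6)(0.3)² = 0.621 kg·m².
Solid disk: I_cm = (1/2)MR² = (1/2)(0.88)(0.54)² = 0.1283 kg·m²; centre at d = 0.3 + 0.3 + 0.54 = 1.14 m, so I = I_cm + Md² gives I = 0.1283 + (0.88)(1.14)² = 1.272 kg·m².
Solid disk: I_cm = (1/2)MR² = (1/2)(1)(0.41)² = 0.08405 kg·m²; centre at d = 0.3 + 0.3 + 0.54 + 0.54 + 0.41 = 2.09 m, so I = I_cm + Md² gives I = 0.08405 + (1)(2.09)² = 4.4522 kg·m².
Total I = 0.621 + 1.272 + 4.4522 = 6.3451 kg·m².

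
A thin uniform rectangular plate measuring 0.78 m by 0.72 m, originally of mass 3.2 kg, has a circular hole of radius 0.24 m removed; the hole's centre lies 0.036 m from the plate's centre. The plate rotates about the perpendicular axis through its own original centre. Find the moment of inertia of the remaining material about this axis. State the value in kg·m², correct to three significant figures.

Unpierced body about its centre: I₀ = (1/12)M(a²+b²) = (1/12)(3.2)[(0.78)² + (0.72)²] = 0.30048 kg·m².
The removed disk has mass m = M·πr²/(ab) = (3.2)·π(0.24)²/(0.78·0.72) = 1.0311 kg (same uniform areal density).
Its moment of inertia about the rotation axis (parallel-axis theorem): I_hole = (1/2)mr² + md² = (1/2)(1.0311)(0.24)² + (1.0311)(0.036)² = 0.031032 kg·m².
Treating the hole as negative mass, I = I₀ − I_hole = 0.30048 − 0.031032 = 0.26945 kg·m².

0.269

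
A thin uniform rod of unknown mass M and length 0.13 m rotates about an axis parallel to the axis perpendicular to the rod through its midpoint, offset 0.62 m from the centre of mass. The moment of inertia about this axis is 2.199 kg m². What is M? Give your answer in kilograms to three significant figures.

5.70

I = I_cm + Md² = (1/12)ML² + Md² = M·[0.0833333·(0.13)² + (0.62)²] = M·0.38581.
So M = 2.199 / 0.38581 = 5.6997 kg.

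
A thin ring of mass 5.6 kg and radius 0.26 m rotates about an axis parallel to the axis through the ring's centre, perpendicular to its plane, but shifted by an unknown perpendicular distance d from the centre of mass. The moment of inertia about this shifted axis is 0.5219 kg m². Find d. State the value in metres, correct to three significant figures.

About the centre-of-mass axis, I_cm = MR² = (5.6)(0.26)² = 0.37856 kg m².
Parallel axis theorem: I = I_cm + Md², so Md² = 0.5219 − 0.37856 = 0.14334 kg m².
d = √(0.14334 / 5.6) = 0.15999 m.

0.160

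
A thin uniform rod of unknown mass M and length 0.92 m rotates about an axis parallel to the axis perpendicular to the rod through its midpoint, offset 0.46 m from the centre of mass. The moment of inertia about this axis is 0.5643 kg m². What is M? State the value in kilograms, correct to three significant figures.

I = I_cm + Md² = (1/12)ML² + Md² = M·[0.0833333·(0.92)² + (0.46)²] = M·0.28213.
So M = 0.5643 / 0.28213 = 2.0001 kg.

2.00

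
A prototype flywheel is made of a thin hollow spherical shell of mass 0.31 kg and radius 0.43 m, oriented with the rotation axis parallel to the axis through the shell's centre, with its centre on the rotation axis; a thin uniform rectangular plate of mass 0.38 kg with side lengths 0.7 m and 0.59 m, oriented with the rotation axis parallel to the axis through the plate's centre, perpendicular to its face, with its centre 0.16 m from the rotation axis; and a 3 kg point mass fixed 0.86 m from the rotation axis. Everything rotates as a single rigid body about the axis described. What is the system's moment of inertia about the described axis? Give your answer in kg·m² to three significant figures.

2.29

Spherical shell: I_cm = (2/3)MR² = (2/3)(0.31)(0.43)² = 0.038213 kg·m²; axis through the centre, so I = 0.038213 kg·m².
Rectangular plate: I_cm = (1/12)M(a²+b²) = (1/12)(0.38)[(0.7)² + (0.59)²] = 0.02654 kg·m²; centre at d = 0.16 m, so I = I_cm + Md² gives I = 0.02654 + (0.38)(0.16)² = 0.036268 kg·m².
Point mass: I_cm = 0; centre at d = 0.86 m, so I = I_cm + Md² gives I = 0 + (3)(0.86)² = 2.2188 kg·m².
Total I = 0.038213 + 0.036268 + 2.2188 = 2.2933 kg·m².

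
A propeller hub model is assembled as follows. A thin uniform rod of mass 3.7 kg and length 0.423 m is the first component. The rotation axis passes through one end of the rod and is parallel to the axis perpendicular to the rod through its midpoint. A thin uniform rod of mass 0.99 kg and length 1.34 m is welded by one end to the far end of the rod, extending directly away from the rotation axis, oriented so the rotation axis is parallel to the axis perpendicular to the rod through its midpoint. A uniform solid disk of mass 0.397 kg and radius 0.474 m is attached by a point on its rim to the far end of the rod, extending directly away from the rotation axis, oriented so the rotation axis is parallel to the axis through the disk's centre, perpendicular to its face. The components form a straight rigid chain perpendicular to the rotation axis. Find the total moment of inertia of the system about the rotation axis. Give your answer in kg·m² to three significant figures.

3.58

Thin rod: I_cm = (1/12)ML² = (1/12)(3.7)(0.423)² = 0.05517 kg·m²; centre at d = 0.2115 m, so the parallel axis theorem gives I = 0.05517 + (3.7)(0.2115)² = 0.22068 kg·m².
Thin rod: I_cm = (1/12)ML² = (1/12)(0.99)(1.34)² = 0.14814 kg·m²; centre at d = 0.2115 + 0.2115 + 0.67 = 1.093 m, so the parallel axis theorem gives I = 0.14814 + (0.99)(1.093)² = 1.3308 kg·m².
Solid disk: I_cm = (1/2)MR² = (1/2)(0.397)(0.474)² = 0.044598 kg·m²; centre at d = 0.2115 + 0.2115 + 0.67 + 0.67 + 0.474 = 2.237 m, so the parallel axis theorem gives I = 0.044598 + (0.397)(2.237)² = 2.0313 kg·m².
Total I = 0.22068 + 1.3308 + 2.0313 = 3.5828 kg·m².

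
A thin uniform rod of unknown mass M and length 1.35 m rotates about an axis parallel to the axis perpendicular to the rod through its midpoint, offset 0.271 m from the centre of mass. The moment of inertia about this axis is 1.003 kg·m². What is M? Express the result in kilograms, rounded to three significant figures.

I = I_cm + Md² = (1/12)ML² + Md² = M·[0.0833333·(1.35)² + (0.271)²] = M·0.22532.
So M = 1.003 / 0.22532 = 4.4515 kg.

4.45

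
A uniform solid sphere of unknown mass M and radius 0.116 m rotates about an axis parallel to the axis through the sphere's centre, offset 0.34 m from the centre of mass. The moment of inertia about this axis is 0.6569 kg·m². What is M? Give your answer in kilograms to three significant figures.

I = I_cm + Md² = (2/5)MR² + Md² = M·[0.4·(0.116)² + (0.34)²] = M·0.12098.
So M = 0.6569 / 0.12098 = 5.4297 kg.

5.43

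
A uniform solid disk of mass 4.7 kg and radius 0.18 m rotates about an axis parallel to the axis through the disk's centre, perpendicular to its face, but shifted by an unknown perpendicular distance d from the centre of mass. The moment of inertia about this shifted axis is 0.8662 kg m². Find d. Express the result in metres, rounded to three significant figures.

About the centre-of-mass axis, I_cm = (1/2)MR² = (1/2)(4.7)(0.18)² = 0.07614 kg m².
Parallel axis theorem: I = I_cm + Md², so Md² = 0.8662 − 0.07614 = 0.79006 kg m².
d = √(0.79006 / 4.7) = 0.41 m.

0.410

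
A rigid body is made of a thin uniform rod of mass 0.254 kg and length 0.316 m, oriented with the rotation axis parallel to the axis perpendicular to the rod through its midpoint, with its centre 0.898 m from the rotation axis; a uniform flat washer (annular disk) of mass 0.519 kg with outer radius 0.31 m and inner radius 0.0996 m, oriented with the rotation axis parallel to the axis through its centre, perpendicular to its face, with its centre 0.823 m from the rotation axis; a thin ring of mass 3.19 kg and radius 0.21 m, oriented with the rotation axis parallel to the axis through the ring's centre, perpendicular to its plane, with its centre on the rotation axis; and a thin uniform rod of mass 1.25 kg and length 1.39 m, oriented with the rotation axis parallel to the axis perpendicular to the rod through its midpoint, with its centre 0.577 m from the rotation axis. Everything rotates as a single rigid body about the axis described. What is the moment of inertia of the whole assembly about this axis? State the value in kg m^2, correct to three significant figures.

Thin rod: I_cm = (1/12)ML² = (1/12)(0.254)(0.316)² = 0.0021136 kg m^2; centre at d = 0.898 m, so the parallel axis theorem gives I = 0.0021136 + (0.254)(0.898)² = 0.20694 kg m^2.
Annular disk: I_cm = (1/2)M(R²+r²) = (1/2)(0.519)[(0.31)² + (0.0996)²] = 0.027512 kg m^2; centre at d = 0.823 m, so the parallel axis theorem gives I = 0.027512 + (0.519)(0.823)² = 0.37905 kg m^2.
Thin ring: I_cm = MR² = (3.19)(0.21)² = 0.14068 kg m^2; axis through the centre, so I = 0.14068 kg m^2.
Thin rod: I_cm = (1/12)ML² = (1/12)(1.25)(1.39)² = 0.20126 kg m^2; centre at d = 0.577 m, so the parallel axis theorem gives I = 0.20126 + (1.25)(0.577)² = 0.61742 kg m^2.
Total I = 0.20694 + 0.37905 + 0.14068 + 0.61742 = 1.3441 kg m^2.

1.34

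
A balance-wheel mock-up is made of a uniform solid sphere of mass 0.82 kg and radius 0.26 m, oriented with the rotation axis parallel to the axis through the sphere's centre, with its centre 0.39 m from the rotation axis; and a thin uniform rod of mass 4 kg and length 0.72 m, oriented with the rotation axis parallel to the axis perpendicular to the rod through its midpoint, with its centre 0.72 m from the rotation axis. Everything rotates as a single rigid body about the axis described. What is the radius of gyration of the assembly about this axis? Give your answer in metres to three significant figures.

0.705

Solid sphere: I_cm = (2/5)MR² = (2/5)(0.82)(0.26)² = 0.022173 kg m²; centre at d = 0.39 m, so the parallel axis theorem gives I = 0.022173 + (0.82)(0.39)² = 0.14689 kg m².
Thin rod: I_cm = (1/12)ML² = (1/12)(4)(0.72)² = 0.1728 kg m²; centre at d = 0.72 m, so the parallel axis theorem gives I = 0.1728 + (4)(0.72)² = 2.2464 kg m².
Total I = 2.3933 kg m²; total mass M = 4.82 kg.
k = √(I/M) = √(2.3933/4.82) = 0.70465 m.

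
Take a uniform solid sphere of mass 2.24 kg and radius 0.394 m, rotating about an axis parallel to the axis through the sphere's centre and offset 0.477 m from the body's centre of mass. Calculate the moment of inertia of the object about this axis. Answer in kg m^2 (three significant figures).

0.649

I_cm = (2/5)MR² = (2/5)(2.24)(0.394)² = 0.13909 kg m^2; centre at d = 0.477 m, so the parallel axis theorem gives I = 0.13909 + (2.24)(0.477)² = 0.64876 kg m^2.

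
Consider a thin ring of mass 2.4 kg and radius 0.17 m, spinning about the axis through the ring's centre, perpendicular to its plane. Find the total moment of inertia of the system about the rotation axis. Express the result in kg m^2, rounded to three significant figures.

I_cm = MR² = (2.4)(0.17)² = 0.06936 kg m^2; axis through the centre, so I = 0.06936 kg m^2.

0.0694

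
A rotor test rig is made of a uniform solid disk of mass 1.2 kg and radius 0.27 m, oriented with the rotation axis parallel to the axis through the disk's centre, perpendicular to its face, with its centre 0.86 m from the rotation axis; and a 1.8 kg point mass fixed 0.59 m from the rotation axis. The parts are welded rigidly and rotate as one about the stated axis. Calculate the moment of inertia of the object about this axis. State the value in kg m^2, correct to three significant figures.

Solid disk: I_cm = (1/2)MR² = (1/2)(1.2)(0.27)² = 0.04374 kg m^2; centre at d = 0.86 m, so the parallel axis theorem gives I = 0.04374 + (1.2)(0.86)² = 0.93126 kg m^2.
Point mass: I_cm = 0; centre at d = 0.59 m, so the parallel axis theorem gives I = 0 + (1.8)(0.59)² = 0.62658 kg m^2.
Total I = 0.93126 + 0.62658 = 1.5578 kg m^2.

1.56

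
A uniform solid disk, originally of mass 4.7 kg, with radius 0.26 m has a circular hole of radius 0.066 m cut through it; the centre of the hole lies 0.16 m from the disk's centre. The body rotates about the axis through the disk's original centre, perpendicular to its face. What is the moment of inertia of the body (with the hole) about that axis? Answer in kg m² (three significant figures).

Unpierced body about its centre: I₀ = (1/2)MR² = (1/2)(4.7)(0.26)² = 0.15886 kg m².
The removed disk has mass m = M·(r/R)² = (4.7)(0.066/0.26)² = 0.30286 kg (same uniform areal density).
Its moment of inertia about the rotation axis (parallel-axis theorem): I_hole = (1/2)mr² + md² = (1/2)(0.30286)(0.066)² + (0.30286)(0.16)² = 0.0084128 kg m².
Treating the hole as negative mass, I = I₀ − I_hole = 0.15886 − 0.0084128 = 0.15045 kg m².

0.150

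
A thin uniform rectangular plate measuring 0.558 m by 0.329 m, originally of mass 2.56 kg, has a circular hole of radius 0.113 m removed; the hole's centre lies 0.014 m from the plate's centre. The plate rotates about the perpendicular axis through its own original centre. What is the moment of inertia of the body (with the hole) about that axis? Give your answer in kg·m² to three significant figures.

Unpierced body about its centre: I₀ = (1/12)M(a²+b²) = (1/12)(2.56)[(0.558)² + (0.329)²] = 0.089516 kg·m².
The removed disk has mass m = M·πr²/(ab) = (2.56)·π(0.113)²/(0.558·0.329) = 0.55939 kg (same uniform areal density).
Its moment of inertia about the rotation axis (parallel-axis theorem): I_hole = (1/2)mr² + md² = (1/2)(0.55939)(0.113)² + (0.55939)(0.014)² = 0.0036811 kg·m².
Treating the hole as negative mass, I = I₀ − I_hole = 0.089516 − 0.0036811 = 0.085835 kg·m².

0.0858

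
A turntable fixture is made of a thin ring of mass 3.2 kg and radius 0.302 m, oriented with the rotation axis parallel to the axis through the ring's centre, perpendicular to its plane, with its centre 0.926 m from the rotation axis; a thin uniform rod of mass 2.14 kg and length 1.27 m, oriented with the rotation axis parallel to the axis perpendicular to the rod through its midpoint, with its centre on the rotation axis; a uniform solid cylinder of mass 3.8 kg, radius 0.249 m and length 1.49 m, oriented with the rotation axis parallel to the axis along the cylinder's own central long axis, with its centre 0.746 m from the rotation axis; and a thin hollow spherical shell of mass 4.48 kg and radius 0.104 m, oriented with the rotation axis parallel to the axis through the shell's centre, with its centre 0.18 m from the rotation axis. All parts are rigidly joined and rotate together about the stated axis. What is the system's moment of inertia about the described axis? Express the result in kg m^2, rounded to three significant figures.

Thin ring: I_cm = MR² = (3.2)(0.302)² = 0.29185 kg m^2; centre at d = 0.926 m, so I = I_cm + Md² gives I = 0.29185 + (3.2)(0.926)² = 3.0358 kg m^2.
Thin rod: I_cm = (1/12)ML² = (1/12)(2.14)(1.27)² = 0.28763 kg m^2; axis through the centre, so I = 0.28763 kg m^2.
Solid cylinder: I_cm = (1/2)MR² = (1/2)(3.8)(0.249)² = 0.1178 kg m^2; centre at d = 0.746 m, so I = I_cm + Md² gives I = 0.1178 + (3.8)(0.746)² = 2.2326 kg m^2.
Spherical shell: I_cm = (2/3)MR² = (2/3)(4.48)(0.104)² = 0.032304 kg m^2; centre at d = 0.18 m, so I = I_cm + Md² gives I = 0.032304 + (4.48)(0.18)² = 0.17746 kg m^2.
Total I = 3.0358 + 0.28763 + 2.2326 + 0.17746 = 5.7334 kg m^2.

5.73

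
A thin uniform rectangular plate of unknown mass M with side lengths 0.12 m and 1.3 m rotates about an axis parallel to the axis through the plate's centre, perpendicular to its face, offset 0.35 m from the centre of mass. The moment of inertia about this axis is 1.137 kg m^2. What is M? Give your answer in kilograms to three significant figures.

4.30

I = I_cm + Md² = (1/12)M(a²+b²) + Md² = M·[0.0833333·[(0.12)² + (1.3)²] + (0.35)²] = M·0.26453.
So M = 1.137 / 0.26453 = 4.2981 kg.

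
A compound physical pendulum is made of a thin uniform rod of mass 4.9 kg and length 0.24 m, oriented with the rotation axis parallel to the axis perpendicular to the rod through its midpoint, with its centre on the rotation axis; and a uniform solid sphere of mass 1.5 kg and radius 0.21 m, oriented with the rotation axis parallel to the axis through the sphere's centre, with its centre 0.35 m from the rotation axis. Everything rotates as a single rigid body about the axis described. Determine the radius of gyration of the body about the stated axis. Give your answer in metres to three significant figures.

Thin rod: I_cm = (1/12)ML² = (1/12)(4.9)(0.24)² = 0.02352 kg·m²; axis through the centre, so I = 0.02352 kg·m².
Solid sphere: I_cm = (2/5)MR² = (2/5)(1.5)(0.21)² = 0.02646 kg·m²; centre at d = 0.35 m, so I = I_cm + Md² gives I = 0.02646 + (1.5)(0.35)² = 0.21021 kg·m².
Total I = 0.23373 kg·m²; total mass M = 6.4 kg.
k = √(I/M) = √(0.23373/6.4) = 0.1911 m.

0.191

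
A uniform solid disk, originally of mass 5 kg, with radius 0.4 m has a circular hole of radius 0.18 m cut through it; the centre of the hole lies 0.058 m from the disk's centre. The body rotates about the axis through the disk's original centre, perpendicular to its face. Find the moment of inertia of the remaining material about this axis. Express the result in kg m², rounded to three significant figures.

Unpierced body about its centre: I₀ = (1/2)MR² = (1/2)(5)(0.4)² = 0.4 kg m².
The removed disk has mass m = M·(r/R)² = (5)(0.18/0.4)² = 1.0125 kg (same uniform areal density).
Its moment of inertia about the rotation axis (parallel-axis theorem): I_hole = (1/2)mr² + md² = (1/2)(1.0125)(0.18)² + (1.0125)(0.058)² = 0.019809 kg m².
Treating the hole as negative mass, I = I₀ − I_hole = 0.4 − 0.019809 = 0.38019 kg m².

0.380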